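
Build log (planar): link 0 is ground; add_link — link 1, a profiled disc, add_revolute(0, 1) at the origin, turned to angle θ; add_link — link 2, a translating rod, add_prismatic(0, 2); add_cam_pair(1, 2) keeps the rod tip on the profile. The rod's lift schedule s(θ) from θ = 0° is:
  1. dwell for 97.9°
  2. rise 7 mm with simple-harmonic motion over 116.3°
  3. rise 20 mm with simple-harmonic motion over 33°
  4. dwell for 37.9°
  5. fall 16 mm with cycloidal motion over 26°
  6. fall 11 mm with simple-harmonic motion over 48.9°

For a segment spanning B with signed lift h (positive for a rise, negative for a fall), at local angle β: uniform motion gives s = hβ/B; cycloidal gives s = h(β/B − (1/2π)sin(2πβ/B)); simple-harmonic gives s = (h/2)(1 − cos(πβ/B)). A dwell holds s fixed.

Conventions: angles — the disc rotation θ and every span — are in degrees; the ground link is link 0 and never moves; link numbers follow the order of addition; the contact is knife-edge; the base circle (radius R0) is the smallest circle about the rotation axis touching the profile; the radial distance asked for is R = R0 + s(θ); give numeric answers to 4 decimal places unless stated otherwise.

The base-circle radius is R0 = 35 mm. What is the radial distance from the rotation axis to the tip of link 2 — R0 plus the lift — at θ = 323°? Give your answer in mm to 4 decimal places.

seg 1 [0°–97.9°] dwell: s stays 0.0000
seg 2 [97.9°–214.2°] simple-harmonic, h=7: full span → s += 7 → s = 7.0000
seg 3 [214.2°–247.2°] simple-harmonic, h=20: full span → s += 20 → s = 27.0000
seg 4 [247.2°–285.1°] dwell: s stays 27.0000
seg 5 [285.1°–311.1°] cycloidal, h=-16: full span → s += -16 → s = 11.0000
seg 6 [311.1°–360°] simple-harmonic, h=-11: θ=323° here. β=11.9, B=48.9. -11/2·(1 − cos(π·0.2434)) = -1.5306 → s = 9.4694
R = R0 + s = 35 + 9.4694 = 44.4694

44.4694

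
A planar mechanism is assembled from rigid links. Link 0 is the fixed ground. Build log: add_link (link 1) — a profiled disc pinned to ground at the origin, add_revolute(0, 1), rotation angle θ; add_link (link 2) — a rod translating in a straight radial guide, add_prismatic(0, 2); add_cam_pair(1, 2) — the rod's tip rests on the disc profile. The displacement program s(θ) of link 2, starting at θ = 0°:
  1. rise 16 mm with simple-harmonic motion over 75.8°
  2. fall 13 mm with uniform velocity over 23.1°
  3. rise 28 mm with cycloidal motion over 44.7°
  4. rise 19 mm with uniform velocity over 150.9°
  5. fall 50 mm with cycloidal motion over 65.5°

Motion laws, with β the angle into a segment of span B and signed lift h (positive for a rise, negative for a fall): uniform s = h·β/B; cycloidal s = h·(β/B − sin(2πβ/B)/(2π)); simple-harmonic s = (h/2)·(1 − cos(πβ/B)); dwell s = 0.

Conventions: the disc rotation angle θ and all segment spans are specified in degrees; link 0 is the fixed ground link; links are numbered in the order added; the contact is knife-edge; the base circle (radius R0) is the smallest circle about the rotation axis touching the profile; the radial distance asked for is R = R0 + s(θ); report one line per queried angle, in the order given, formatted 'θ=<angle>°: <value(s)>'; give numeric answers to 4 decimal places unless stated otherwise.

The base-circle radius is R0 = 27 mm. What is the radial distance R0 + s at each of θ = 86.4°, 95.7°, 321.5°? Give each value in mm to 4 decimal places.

seg 1 [0°–75.8°] simple-harmonic, h=16: full span → s += 16 → s = 16.0000
seg 2 [75.8°–98.9°] uniform, h=-13: θ=86.4° here. β=10.6, B=23.1. -13·10.6/23.1 = -5.9654 → s = 10.0346
seg 2 [75.8°–98.9°] uniform, h=-13: θ=95.7° here. β=19.9, B=23.1. -13·19.9/23.1 = -11.1991 → s = 4.8009
seg 2 [75.8°–98.9°] uniform, h=-13: full span → s += -13 → s = 3.0000
seg 3 [98.9°–143.6°] cycloidal, h=28: full span → s += 28 → s = 31.0000
seg 4 [143.6°–294.5°] uniform, h=19: full span → s += 19 → s = 50.0000
seg 5 [294.5°–360°] cycloidal, h=-50: θ=321.5° here. β=27, B=65.5. -50·(0.4122 − sin(2π·0.4122)/(2π)) = -16.4406 → s = 33.5594
θ=86.4°: R = R0 + s = 27 + 10.0346 = 37.0346
θ=95.7°: R = R0 + s = 27 + 4.8009 = 31.8009
θ=321.5°: R = R0 + s = 27 + 33.5594 = 60.5594

θ=86.4°: 37.0346
θ=95.7°: 31.8009
θ=321.5°: 60.5594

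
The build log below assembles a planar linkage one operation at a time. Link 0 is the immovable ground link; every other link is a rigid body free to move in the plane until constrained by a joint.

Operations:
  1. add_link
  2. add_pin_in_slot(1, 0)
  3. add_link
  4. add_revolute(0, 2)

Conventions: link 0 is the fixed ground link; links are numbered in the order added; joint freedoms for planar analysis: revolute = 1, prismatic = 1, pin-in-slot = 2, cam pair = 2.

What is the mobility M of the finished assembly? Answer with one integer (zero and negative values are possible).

(L,J1,J2)=(1,0,0); link0 fixed
link1: (2,0,0)
PS 1-0 [J2]: (2,0,1)
link2: (3,0,1)
R 0-2 [J1]: (3,1,1)
Grübler: 3·2 − 2·1 − 1 = 3

M = 3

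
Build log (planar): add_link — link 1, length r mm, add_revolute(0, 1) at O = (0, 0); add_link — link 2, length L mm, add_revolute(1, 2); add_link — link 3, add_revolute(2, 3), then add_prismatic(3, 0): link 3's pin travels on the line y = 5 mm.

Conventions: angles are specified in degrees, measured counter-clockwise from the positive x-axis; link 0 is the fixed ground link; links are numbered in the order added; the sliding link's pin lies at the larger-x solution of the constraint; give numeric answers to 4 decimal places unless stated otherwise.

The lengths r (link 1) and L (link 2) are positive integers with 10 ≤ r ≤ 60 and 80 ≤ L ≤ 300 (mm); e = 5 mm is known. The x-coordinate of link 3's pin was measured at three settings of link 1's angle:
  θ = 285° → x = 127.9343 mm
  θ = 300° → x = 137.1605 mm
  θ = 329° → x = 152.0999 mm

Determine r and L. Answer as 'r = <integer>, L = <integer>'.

constraint per measurement: (x − r cos θ)² + (r sin θ − e)² = L²
subtracting the θ₁ and θ₂ equations cancels the r² and L² terms:
r = (x₁² − x₂²) / (2[(x₁cos θ₁ + e sin θ₁) − (x₂cos θ₂ + e sin θ₂)]) = 34.0000 → r = 34
L² = (x₁ − r cos θ₁)² + (r sin θ₁ − e)² = 15624.9952 → L = 125.0000 → L = 125
check at θ₃=329°: x = 152.0999 (printed 152.0999) ✓

r = 34, L = 125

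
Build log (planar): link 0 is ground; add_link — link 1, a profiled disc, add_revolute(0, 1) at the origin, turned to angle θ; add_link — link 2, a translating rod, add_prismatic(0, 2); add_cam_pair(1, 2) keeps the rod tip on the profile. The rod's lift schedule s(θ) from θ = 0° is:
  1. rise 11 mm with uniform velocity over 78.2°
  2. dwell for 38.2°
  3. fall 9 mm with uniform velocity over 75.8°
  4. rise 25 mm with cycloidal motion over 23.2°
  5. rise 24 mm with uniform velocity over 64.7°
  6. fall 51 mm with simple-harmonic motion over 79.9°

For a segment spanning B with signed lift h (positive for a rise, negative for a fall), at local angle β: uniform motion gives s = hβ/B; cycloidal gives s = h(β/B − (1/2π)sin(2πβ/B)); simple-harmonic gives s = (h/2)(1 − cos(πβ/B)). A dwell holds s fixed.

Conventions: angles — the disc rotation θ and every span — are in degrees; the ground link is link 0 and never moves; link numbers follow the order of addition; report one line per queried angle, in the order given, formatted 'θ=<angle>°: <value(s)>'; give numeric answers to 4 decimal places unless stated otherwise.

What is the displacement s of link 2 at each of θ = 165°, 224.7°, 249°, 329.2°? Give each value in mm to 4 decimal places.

seg 1 [0°–78.2°] uniform, h=11: full span → s += 11 → s = 11.0000
seg 2 [78.2°–116.4°] dwell: s stays 11.0000
seg 3 [116.4°–192.2°] uniform, h=-9: θ=165° here. β=48.6, B=75.8. -9·48.6/75.8 = -5.7704 → s = 5.2296
seg 3 [116.4°–192.2°] uniform, h=-9: full span → s += -9 → s = 2.0000
seg 4 [192.2°–215.4°] cycloidal, h=25: full span → s += 25 → s = 27.0000
seg 5 [215.4°–280.1°] uniform, h=24: θ=224.7° here. β=9.3, B=64.7. 24·9.3/64.7 = 3.4498 → s = 30.4498
seg 5 [215.4°–280.1°] uniform, h=24: θ=249° here. β=33.6, B=64.7. 24·33.6/64.7 = 12.4637 → s = 39.4637
seg 5 [215.4°–280.1°] uniform, h=24: full span → s += 24 → s = 51.0000
seg 6 [280.1°–360°] simple-harmonic, h=-51: θ=329.2° here. β=49.1, B=79.9. -51/2·(1 − cos(π·0.6145)) = -34.4775 → s = 16.5225

θ=165°: 5.2296
θ=224.7°: 30.4498
θ=249°: 39.4637
θ=329.2°: 16.5225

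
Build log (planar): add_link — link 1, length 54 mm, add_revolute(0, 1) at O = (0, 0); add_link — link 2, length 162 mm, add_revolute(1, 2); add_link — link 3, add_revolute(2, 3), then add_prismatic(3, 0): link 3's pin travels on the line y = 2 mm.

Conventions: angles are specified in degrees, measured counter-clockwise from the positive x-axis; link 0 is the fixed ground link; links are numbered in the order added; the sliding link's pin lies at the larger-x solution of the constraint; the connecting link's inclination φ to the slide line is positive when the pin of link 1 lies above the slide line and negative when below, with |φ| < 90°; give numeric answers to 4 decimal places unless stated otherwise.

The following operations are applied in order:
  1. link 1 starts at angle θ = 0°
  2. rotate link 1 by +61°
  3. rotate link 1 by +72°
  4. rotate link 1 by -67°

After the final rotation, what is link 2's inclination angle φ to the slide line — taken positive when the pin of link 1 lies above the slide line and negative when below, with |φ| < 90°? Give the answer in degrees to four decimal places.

geometry: r = 54 mm, L = 162 mm, e = 2 mm; θ starts at 0°
rotate link 1 by +61°: θ ← 0° +61° = 61°
rotate link 1 by +72°: θ ← 61° +72° = 133°
rotate link 1 by -67°: θ ← 133° -67° = 66°
h = r sin θ − e = 49.331455 − 2 = 47.331455
sin φ = h / L = 47.331455 / 162 = 0.29216947
φ = arcsin(0.29216947) = 16.987884°

16.9879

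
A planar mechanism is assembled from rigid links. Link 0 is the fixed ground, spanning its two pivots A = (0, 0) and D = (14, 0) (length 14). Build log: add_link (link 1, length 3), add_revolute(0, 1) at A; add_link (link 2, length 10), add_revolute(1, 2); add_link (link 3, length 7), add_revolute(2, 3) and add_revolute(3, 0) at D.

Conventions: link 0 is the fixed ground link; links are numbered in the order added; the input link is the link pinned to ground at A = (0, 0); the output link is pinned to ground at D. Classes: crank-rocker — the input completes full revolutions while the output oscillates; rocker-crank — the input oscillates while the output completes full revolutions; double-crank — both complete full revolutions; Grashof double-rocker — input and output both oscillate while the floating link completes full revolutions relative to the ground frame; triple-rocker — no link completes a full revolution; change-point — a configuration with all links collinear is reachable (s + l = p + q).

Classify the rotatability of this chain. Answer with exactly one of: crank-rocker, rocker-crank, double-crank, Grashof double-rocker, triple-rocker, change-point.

lengths: ground=14, input=3, coupler=10, output=7
sorted: s=3 (shortest), l=14 (longest), p+q=17
s + l = 17 vs p + q = 17
s + l = p + q → change-point (collinear configuration reachable)

change-point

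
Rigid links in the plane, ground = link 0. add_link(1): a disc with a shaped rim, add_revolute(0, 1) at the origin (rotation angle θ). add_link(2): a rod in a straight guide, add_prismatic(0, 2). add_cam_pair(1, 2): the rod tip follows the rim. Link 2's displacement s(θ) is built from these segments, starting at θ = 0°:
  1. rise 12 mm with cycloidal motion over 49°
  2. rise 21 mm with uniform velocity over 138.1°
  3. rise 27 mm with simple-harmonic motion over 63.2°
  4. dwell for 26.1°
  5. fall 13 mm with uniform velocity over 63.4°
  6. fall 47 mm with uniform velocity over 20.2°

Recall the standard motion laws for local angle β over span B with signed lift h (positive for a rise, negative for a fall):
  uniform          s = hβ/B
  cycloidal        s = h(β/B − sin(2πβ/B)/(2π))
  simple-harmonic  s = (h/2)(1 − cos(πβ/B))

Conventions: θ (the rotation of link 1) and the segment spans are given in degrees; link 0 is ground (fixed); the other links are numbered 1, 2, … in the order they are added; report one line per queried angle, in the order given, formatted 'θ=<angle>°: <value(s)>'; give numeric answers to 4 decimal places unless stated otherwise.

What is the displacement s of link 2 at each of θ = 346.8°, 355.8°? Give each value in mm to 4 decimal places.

segment 1 (0° to 49°, cycloidal, h = 12) is passed completely: s = 0.0000 + (12) = 12.0000
segment 2 (49° to 187.1°, uniform, h = 21) is passed completely: s = 12.0000 + (21) = 33.0000
segment 3 (187.1° to 250.3°, simple-harmonic, h = 27) is passed completely: s = 33.0000 + (27) = 60.0000
segment 4 (250.3° to 276.4°, dwell): s unchanged at 60.0000
segment 5 (276.4° to 339.8°, uniform, h = -13) is passed completely: s = 60.0000 + (-13) = 47.0000
θ = 346.8° falls in segment 6 (339.8° to 360°, uniform, h = -47): β = 346.8 − 339.8 = 7°, B = 20.2°; Δs = -47·7/20.2 = -16.2871; s = 47.0000 − 16.2871 = 30.7129
θ = 355.8° falls in segment 6 (339.8° to 360°, uniform, h = -47): β = 355.8 − 339.8 = 16°, B = 20.2°; Δs = -47·16/20.2 = -37.2277; s = 47.0000 − 37.2277 = 9.7723

θ=346.8°: 30.7129
θ=355.8°: 9.7723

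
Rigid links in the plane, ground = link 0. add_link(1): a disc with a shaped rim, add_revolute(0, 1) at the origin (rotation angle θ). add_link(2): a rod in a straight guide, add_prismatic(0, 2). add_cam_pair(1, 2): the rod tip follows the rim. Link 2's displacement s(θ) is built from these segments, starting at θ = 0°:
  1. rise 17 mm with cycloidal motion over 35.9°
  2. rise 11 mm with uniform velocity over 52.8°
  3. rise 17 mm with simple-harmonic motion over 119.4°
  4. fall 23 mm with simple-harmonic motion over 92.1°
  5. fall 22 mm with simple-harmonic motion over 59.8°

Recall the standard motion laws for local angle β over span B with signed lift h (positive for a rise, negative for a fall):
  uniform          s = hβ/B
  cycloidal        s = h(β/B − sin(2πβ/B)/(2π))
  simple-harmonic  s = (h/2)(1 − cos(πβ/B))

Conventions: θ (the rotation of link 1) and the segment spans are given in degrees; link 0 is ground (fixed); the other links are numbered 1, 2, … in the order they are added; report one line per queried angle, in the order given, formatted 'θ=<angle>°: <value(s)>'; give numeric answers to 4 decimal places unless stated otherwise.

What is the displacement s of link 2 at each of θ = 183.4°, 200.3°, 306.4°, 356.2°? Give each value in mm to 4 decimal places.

segment 1 (0° to 35.9°, cycloidal, h = 17) is passed completely: s = 0.0000 + (17) = 17.0000
segment 2 (35.9° to 88.7°, uniform, h = 11) is passed completely: s = 17.0000 + (11) = 28.0000
θ = 183.4° falls in segment 3 (88.7° to 208.1°, simple-harmonic, h = 17): β = 183.4 − 88.7 = 94.7°, B = 119.4°; Δs = 17/2·(1 − cos(π·0.7931)) = 15.2673; s = 28.0000 + 15.2673 = 43.2673
θ = 200.3° falls in segment 3 (88.7° to 208.1°, simple-harmonic, h = 17): β = 200.3 − 88.7 = 111.6°, B = 119.4°; Δs = 17/2·(1 − cos(π·0.9347)) = 16.8216; s = 28.0000 + 16.8216 = 44.8216
segment 3 (88.7° to 208.1°, simple-harmonic, h = 17) is passed completely: s = 28.0000 + (17) = 45.0000
segment 4 (208.1° to 300.2°, simple-harmonic, h = -23) is passed completely: s = 45.0000 + (-23) = 22.0000
θ = 306.4° falls in segment 5 (300.2° to 360°, simple-harmonic, h = -22): β = 306.4 − 300.2 = 6.2°, B = 59.8°; Δs = -22/2·(1 − cos(π·0.1037)) = -0.5784; s = 22.0000 − 0.5784 = 21.4216
θ = 356.2° falls in segment 5 (300.2° to 360°, simple-harmonic, h = -22): β = 356.2 − 300.2 = 56°, B = 59.8°; Δs = -22/2·(1 − cos(π·0.9365)) = -21.7815; s = 22.0000 − 21.7815 = 0.2185

θ=183.4°: 43.2673
θ=200.3°: 44.8216
θ=306.4°: 21.4216
θ=356.2°: 0.2185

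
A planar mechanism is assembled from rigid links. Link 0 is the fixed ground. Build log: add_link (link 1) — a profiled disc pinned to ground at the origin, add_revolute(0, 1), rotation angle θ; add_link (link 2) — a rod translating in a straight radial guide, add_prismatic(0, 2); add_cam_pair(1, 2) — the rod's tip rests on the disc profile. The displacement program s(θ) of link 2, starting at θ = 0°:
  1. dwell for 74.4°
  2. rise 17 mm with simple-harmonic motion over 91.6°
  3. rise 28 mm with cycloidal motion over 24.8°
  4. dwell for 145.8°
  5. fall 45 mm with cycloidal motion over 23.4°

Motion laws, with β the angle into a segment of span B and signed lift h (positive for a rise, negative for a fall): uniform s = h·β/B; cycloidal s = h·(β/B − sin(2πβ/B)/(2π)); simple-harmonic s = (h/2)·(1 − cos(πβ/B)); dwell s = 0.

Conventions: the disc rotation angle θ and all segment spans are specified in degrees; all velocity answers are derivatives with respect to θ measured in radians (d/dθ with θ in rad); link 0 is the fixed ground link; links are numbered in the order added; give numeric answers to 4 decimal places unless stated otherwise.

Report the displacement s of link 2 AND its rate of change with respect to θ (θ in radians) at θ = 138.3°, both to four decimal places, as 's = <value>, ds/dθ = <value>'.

seg 1 [0°–74.4°] dwell: s stays 0.0000
seg 2 [74.4°–166°] simple-harmonic, h=17: θ=138.3° here. β=63.9, B=91.6. 17/2·(1 − cos(π·0.6976)) = 13.4441 → s = 13.4441
velocity in seg [74.4°–166°] (simple-harmonic), θ in radians: β = 63.9° = 1.1153 rad, B = 91.6° = 1.5987 rad; ds/dθ = (πh/(2B)) sin(πβ/B) = (π·17/(2·1.5987)) sin(π·0.6976) = 13.586750 mm/rad

s = 13.4441, ds/dθ = 13.5867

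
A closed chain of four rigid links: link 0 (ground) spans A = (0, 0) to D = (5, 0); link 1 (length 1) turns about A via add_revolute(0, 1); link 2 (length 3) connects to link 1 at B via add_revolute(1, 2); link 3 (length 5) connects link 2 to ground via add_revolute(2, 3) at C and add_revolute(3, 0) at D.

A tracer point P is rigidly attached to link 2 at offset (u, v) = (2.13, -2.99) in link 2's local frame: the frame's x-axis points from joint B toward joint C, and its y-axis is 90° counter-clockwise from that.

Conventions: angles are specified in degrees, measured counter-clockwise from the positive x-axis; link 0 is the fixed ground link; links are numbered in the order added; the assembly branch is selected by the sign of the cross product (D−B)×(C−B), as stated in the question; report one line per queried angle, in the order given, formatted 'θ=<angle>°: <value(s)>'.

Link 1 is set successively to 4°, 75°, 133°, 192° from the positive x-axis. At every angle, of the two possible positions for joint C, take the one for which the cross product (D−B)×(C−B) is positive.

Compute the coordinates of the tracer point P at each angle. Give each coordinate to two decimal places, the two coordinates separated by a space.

A=(0,0), D=(5.00,0)
θ=4°: B = A + 1.00·(cos4°, sin4°) = (0.9976, 0.0698)
θ=4°: |BD| = 4.0030
θ=4°: circle(B,3.00) ∩ circle(D,5.00): a=0.0030, h=3.0000
θ=4°:   candidates: C₊=(1.0529,3.0692) cross=12.009; C₋=(0.9483,-2.9298) cross=-12.009
θ=4°:   branch + wants cross > 0 → take C=(1.0529,3.0692) (cross=12.009)
θ=4°: ex = (C−B)/|BC| = (0.0184,0.9998); ey = (-0.9998,0.0184)
θ=4°: P = B + 2.13·ex + -2.99·ey = (4.0263,2.1443)
θ=75°: B = A + 1.00·(cos75°, sin75°) = (0.2588, 0.9659)
θ=75°: |BD| = 4.8386
θ=75°: circle(B,3.00) ∩ circle(D,5.00): a=0.7659, h=2.9006
θ=75°:   candidates: C₊=(1.5884,3.6552) cross=14.035; C₋=(0.4303,-2.0292) cross=-14.035
θ=75°:   branch + wants cross > 0 → take C=(1.5884,3.6552) (cross=14.035)
θ=75°: ex = (C−B)/|BC| = (0.4432,0.8964); ey = (-0.8964,0.4432)
θ=75°: P = B + 2.13·ex + -2.99·ey = (3.8831,1.5502)
θ=133°: B = A + 1.00·(cos133°, sin133°) = (-0.6820, 0.7314)
θ=133°: |BD| = 5.7289
θ=133°: circle(B,3.00) ∩ circle(D,5.00): a=1.4680, h=2.6163
θ=133°:   candidates: C₊=(1.1080,3.1388) cross=14.988; C₋=(0.4400,-2.0509) cross=-14.988
θ=133°:   branch + wants cross > 0 → take C=(1.1080,3.1388) (cross=14.988)
θ=133°: ex = (C−B)/|BC| = (0.5967,0.8025); ey = (-0.8025,0.5967)
θ=133°: P = B + 2.13·ex + -2.99·ey = (2.9883,0.6566)
θ=192°: B = A + 1.00·(cos192°, sin192°) = (-0.9781, -0.2079)
θ=192°: |BD| = 5.9818
θ=192°: circle(B,3.00) ∩ circle(D,5.00): a=1.6535, h=2.5032
θ=192°:   candidates: C₊=(0.5873,2.3512) cross=14.974; C₋=(0.7613,-2.6521) cross=-14.974
θ=192°:   branch + wants cross > 0 → take C=(0.5873,2.3512) (cross=14.974)
θ=192°: ex = (C−B)/|BC| = (0.5218,0.8531); ey = (-0.8531,0.5218)
θ=192°: P = B + 2.13·ex + -2.99·ey = (2.6840,0.0488)

θ=4°: 4.03 2.14
θ=75°: 3.88 1.55
θ=133°: 2.99 0.66
θ=192°: 2.68 0.05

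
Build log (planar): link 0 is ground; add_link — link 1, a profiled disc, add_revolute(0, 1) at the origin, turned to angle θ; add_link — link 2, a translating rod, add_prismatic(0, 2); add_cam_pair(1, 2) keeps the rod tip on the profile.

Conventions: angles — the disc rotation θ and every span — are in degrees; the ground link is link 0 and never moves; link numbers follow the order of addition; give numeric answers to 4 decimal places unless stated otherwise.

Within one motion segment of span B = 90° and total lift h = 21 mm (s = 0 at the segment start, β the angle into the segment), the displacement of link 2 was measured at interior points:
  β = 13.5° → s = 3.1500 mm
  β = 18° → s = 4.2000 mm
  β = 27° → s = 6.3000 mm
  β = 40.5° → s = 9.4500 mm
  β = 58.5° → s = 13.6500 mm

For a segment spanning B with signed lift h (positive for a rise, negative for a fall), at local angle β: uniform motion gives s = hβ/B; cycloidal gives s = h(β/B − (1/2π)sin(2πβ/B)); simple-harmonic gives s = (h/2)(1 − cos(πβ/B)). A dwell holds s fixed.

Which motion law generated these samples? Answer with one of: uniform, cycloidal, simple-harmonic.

candidates at β/B = r: uniform s = h·r (linear in β); cycloidal s = h·(r − sin(2πr)/(2π)); simple-harmonic s = (h/2)(1 − cos(πr))
β=13.5°: printed 3.1500 | uniform 3.1500, cycloidal 0.4461, simple-harmonic 1.1444
β=18°: printed 4.2000 | uniform 4.2000, cycloidal 1.0213, simple-harmonic 2.0053
β=27°: printed 6.3000 | uniform 6.3000, cycloidal 3.1213, simple-harmonic 4.3283
β=40.5°: printed 9.4500 | uniform 9.4500, cycloidal 8.4172, simple-harmonic 8.8574
β=58.5°: printed 13.6500 | uniform 13.6500, cycloidal 16.3539, simple-harmonic 15.2669
only one law matches every sample → uniform

uniform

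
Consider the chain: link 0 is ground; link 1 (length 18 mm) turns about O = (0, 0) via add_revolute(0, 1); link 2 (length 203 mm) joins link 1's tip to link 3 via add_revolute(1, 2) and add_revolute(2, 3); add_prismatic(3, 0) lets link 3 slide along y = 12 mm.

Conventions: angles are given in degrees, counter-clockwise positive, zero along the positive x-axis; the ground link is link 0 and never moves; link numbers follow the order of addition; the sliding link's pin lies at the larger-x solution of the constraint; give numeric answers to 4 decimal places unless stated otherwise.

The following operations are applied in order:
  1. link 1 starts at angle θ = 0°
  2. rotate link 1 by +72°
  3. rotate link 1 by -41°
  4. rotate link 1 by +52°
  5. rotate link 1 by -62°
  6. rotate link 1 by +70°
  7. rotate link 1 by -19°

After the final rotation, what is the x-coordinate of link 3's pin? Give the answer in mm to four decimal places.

geometry: r = 18 mm, L = 203 mm, e = 12 mm; θ starts at 0°
rotate link 1 by +72°: θ ← 0° +72° = 72°
rotate link 1 by -41°: θ ← 72° -41° = 31°
rotate link 1 by +52°: θ ← 31° +52° = 83°
rotate link 1 by -62°: θ ← 83° -62° = 21°
rotate link 1 by +70°: θ ← 21° +70° = 91°
rotate link 1 by -19°: θ ← 91° -19° = 72°
crank pin P = (r cos θ, r sin θ) = (5.562306, 17.119017)
h = r sin θ − e = 17.119017 − 12 = 5.119017
x = r cos θ + √(L² − h²) = 5.562306 + 202.935447 = 208.497753

208.4978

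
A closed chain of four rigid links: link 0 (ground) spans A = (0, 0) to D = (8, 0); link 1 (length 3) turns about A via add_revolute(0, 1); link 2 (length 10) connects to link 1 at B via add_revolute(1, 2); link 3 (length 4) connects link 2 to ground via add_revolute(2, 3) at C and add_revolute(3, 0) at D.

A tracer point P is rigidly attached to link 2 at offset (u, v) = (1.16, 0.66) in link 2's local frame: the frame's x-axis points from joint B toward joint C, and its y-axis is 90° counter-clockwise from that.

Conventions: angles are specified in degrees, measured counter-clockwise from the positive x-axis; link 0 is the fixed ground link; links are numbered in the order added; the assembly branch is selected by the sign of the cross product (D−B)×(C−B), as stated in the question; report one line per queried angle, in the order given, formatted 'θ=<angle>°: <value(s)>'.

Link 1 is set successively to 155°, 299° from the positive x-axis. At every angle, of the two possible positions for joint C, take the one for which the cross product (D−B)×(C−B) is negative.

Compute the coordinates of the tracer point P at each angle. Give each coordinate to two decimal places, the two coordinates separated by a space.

A=(0,0), D=(8.00,0)
θ=155°: B = A + 3.00·(cos155°, sin155°) = (-2.7189, 1.2679)
θ=155°: |BD| = 10.7936
θ=155°: circle(B,10.00) ∩ circle(D,4.00): a=9.2880, h=3.7058
θ=155°:   candidates: C₊=(6.9401,3.8570) cross=39.999; C₋=(6.0695,-3.5033) cross=-39.999
θ=155°:   branch - wants cross < 0 → take C=(6.0695,-3.5033) (cross=-39.999)
θ=155°: ex = (C−B)/|BC| = (0.8788,-0.4771); ey = (0.4771,0.8788)
θ=155°: P = B + 1.16·ex + 0.66·ey = (-1.3846,1.2944)
θ=299°: B = A + 3.00·(cos299°, sin299°) = (1.4544, -2.6239)
θ=299°: |BD| = 7.0519
θ=299°: circle(B,10.00) ∩ circle(D,4.00): a=9.4818, h=3.1774
θ=299°:   candidates: C₊=(9.0732,3.8533) cross=22.406; C₋=(11.4377,-2.0451) cross=-22.406
θ=299°:   branch - wants cross < 0 → take C=(11.4377,-2.0451) (cross=-22.406)
θ=299°: ex = (C−B)/|BC| = (0.9983,0.0579); ey = (-0.0579,0.9983)
θ=299°: P = B + 1.16·ex + 0.66·ey = (2.5743,-1.8978)

θ=155°: -1.38 1.29
θ=299°: 2.57 -1.90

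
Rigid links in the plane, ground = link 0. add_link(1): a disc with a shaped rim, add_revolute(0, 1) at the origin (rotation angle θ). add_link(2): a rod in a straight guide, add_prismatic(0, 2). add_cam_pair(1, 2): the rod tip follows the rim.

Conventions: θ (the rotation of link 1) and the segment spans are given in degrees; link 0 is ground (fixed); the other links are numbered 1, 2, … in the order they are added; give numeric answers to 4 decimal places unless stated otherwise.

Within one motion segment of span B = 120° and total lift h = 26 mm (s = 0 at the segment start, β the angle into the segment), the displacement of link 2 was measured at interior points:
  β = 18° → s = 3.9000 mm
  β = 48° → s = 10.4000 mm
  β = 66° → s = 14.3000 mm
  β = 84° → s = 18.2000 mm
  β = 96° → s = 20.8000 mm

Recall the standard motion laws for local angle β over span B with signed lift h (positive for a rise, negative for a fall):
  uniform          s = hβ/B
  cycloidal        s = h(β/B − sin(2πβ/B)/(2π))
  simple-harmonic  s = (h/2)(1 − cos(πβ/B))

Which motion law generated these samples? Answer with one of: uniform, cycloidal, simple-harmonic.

candidates at β/B = r: uniform s = h·r (linear in β); cycloidal s = h·(r − sin(2πr)/(2π)); simple-harmonic s = (h/2)(1 − cos(πr))
β=18°: printed 3.9000 | uniform 3.9000, cycloidal 0.5523, simple-harmonic 1.4169
β=48°: printed 10.4000 | uniform 10.4000, cycloidal 7.9677, simple-harmonic 8.9828
β=66°: printed 14.3000 | uniform 14.3000, cycloidal 15.5787, simple-harmonic 15.0336
β=84°: printed 18.2000 | uniform 18.2000, cycloidal 22.1355, simple-harmonic 20.6412
β=96°: printed 20.8000 | uniform 20.8000, cycloidal 24.7355, simple-harmonic 23.5172
only one law matches every sample → uniform

uniform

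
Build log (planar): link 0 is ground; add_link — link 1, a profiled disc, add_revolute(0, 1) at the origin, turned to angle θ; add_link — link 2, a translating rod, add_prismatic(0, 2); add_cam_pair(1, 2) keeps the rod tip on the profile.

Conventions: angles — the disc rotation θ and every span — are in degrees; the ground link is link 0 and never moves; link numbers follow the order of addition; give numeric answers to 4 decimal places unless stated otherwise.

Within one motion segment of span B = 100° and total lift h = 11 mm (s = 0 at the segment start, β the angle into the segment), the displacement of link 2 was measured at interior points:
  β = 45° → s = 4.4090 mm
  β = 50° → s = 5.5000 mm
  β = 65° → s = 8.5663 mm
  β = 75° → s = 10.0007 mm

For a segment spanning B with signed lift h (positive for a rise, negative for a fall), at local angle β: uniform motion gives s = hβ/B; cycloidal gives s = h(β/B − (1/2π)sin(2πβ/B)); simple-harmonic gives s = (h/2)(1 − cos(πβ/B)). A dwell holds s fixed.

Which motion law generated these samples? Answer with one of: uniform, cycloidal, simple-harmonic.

candidates at β/B = r: uniform s = h·r (linear in β); cycloidal s = h·(r − sin(2πr)/(2π)); simple-harmonic s = (h/2)(1 − cos(πr))
β=45°: printed 4.4090 | uniform 4.9500, cycloidal 4.4090, simple-harmonic 4.6396
β=50°: printed 5.5000 | uniform 5.5000, cycloidal 5.5000, simple-harmonic 5.5000
β=65°: printed 8.5663 | uniform 7.1500, cycloidal 8.5663, simple-harmonic 7.9969
β=75°: printed 10.0007 | uniform 8.2500, cycloidal 10.0007, simple-harmonic 9.3891
only one law matches every sample → cycloidal

cycloidal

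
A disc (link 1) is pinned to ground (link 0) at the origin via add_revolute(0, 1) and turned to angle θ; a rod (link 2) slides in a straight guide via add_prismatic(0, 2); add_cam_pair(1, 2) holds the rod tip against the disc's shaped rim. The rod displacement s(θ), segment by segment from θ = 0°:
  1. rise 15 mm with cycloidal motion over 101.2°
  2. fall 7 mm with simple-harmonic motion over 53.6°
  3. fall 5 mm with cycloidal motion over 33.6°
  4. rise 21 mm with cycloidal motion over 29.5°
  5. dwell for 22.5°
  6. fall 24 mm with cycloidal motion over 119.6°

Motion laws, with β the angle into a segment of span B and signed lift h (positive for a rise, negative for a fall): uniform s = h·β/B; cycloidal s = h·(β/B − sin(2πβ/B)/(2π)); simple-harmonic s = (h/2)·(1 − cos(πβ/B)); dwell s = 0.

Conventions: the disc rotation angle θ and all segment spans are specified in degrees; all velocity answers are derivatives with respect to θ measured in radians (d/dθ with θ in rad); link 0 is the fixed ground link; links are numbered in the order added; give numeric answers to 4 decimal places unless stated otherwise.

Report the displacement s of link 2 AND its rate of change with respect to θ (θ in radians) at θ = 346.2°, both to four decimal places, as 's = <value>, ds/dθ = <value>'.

segment 1 (0° to 101.2°, cycloidal, h = 15) is passed completely: s = 0.0000 + (15) = 15.0000
segment 2 (101.2° to 154.8°, simple-harmonic, h = -7) is passed completely: s = 15.0000 + (-7) = 8.0000
segment 3 (154.8° to 188.4°, cycloidal, h = -5) is passed completely: s = 8.0000 + (-5) = 3.0000
segment 4 (188.4° to 217.9°, cycloidal, h = 21) is passed completely: s = 3.0000 + (21) = 24.0000
segment 5 (217.9° to 240.4°, dwell): s unchanged at 24.0000
θ = 346.2° falls in segment 6 (240.4° to 360°, cycloidal, h = -24): β = 346.2 − 240.4 = 105.8°, B = 119.6°; Δs = -24·(0.8846 − sin(2π·0.8846)/(2π)) = -23.7637; s = 24.0000 − 23.7637 = 0.2363
velocity in seg [240.4°–360°] (cycloidal), θ in radians: β = 105.8° = 1.8466 rad, B = 119.6° = 2.0874 rad; ds/dθ = (h/B)(1 − cos(2πβ/B)) = ((-24)/2.0874)(1 − cos(2π·0.8846)) = -2.891493 mm/rad

s = 0.2363, ds/dθ = -2.8915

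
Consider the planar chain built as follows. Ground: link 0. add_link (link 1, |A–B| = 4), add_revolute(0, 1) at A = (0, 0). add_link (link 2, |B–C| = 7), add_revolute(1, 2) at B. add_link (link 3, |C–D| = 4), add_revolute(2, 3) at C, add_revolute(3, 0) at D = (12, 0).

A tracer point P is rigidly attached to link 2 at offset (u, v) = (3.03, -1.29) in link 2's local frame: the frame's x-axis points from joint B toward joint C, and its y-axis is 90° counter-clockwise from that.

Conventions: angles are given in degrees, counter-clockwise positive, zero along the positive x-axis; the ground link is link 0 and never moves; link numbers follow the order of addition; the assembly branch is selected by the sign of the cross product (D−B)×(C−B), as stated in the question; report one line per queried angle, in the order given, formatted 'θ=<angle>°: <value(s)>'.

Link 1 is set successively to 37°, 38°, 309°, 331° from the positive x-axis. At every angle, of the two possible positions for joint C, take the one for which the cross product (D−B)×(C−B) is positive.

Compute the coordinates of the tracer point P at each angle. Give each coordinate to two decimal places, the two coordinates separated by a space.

A=(0,0), D=(12.00,0)
θ=37°: B = A + 4.00·(cos37°, sin37°) = (3.1945, 2.4073)
θ=37°: |BD| = 9.1286
θ=37°: circle(B,7.00) ∩ circle(D,4.00): a=6.3718, h=2.8983
θ=37°:   candidates: C₊=(10.1051,3.5227) cross=26.457; C₋=(8.5765,-2.0687) cross=-26.457
θ=37°:   branch + wants cross > 0 → take C=(10.1051,3.5227) (cross=26.457)
θ=37°: ex = (C−B)/|BC| = (0.9872,0.1593); ey = (-0.1593,0.9872)
θ=37°: P = B + 3.03·ex + -1.29·ey = (6.3914,1.6166)
θ=38°: B = A + 4.00·(cos38°, sin38°) = (3.1520, 2.4626)
θ=38°: |BD| = 9.1843
θ=38°: circle(B,7.00) ∩ circle(D,4.00): a=6.3887, h=2.8609
θ=38°:   candidates: C₊=(10.0739,3.5057) cross=26.275; C₋=(8.5397,-2.0065) cross=-26.275
θ=38°:   branch + wants cross > 0 → take C=(10.0739,3.5057) (cross=26.275)
θ=38°: ex = (C−B)/|BC| = (0.9888,0.1490); ey = (-0.1490,0.9888)
θ=38°: P = B + 3.03·ex + -1.29·ey = (6.3404,1.6386)
θ=309°: B = A + 4.00·(cos309°, sin309°) = (2.5173, -3.1086)
θ=309°: |BD| = 9.9792
θ=309°: circle(B,7.00) ∩ circle(D,4.00): a=6.6431, h=2.2068
θ=309°:   candidates: C₊=(8.1424,1.0577) cross=22.022; C₋=(9.5172,-3.1362) cross=-22.022
θ=309°:   branch + wants cross > 0 → take C=(8.1424,1.0577) (cross=22.022)
θ=309°: ex = (C−B)/|BC| = (0.8036,0.5952); ey = (-0.5952,0.8036)
θ=309°: P = B + 3.03·ex + -1.29·ey = (5.7199,-2.3418)
θ=331°: B = A + 4.00·(cos331°, sin331°) = (3.4985, -1.9392)
θ=331°: |BD| = 8.7199
θ=331°: circle(B,7.00) ∩ circle(D,4.00): a=6.2522, h=3.1481
θ=331°:   candidates: C₊=(8.8940,2.5204) cross=27.451; C₋=(10.2942,-3.6180) cross=-27.451
θ=331°:   branch + wants cross > 0 → take C=(8.8940,2.5204) (cross=27.451)
θ=331°: ex = (C−B)/|BC| = (0.7708,0.6371); ey = (-0.6371,0.7708)
θ=331°: P = B + 3.03·ex + -1.29·ey = (6.6558,-1.0031)

θ=37°: 6.39 1.62
θ=38°: 6.34 1.64
θ=309°: 5.72 -2.34
θ=331°: 6.66 -1.00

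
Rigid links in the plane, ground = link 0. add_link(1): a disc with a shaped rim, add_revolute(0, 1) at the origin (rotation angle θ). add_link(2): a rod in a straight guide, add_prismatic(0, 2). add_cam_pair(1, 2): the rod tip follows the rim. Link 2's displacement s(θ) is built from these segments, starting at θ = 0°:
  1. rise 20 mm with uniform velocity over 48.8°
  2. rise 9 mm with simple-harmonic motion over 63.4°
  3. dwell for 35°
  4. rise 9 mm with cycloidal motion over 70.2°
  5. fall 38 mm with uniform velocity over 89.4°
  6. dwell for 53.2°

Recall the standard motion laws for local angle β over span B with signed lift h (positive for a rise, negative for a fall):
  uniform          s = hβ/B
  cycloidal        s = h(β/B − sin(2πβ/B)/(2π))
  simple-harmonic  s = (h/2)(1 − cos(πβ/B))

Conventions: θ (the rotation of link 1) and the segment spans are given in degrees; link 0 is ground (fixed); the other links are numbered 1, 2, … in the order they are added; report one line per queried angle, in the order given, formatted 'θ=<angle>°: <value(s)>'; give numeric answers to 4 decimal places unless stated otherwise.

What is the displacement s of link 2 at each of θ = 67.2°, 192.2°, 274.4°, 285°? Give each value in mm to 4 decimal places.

segment 1 (0° to 48.8°, uniform, h = 20) is passed completely: s = 0.0000 + (20) = 20.0000
θ = 67.2° falls in segment 2 (48.8° to 112.2°, simple-harmonic, h = 9): β = 67.2 − 48.8 = 18.4°, B = 63.4°; Δs = 9/2·(1 − cos(π·0.2902)) = 1.7444; s = 20.0000 + 1.7444 = 21.7444
segment 2 (48.8° to 112.2°, simple-harmonic, h = 9) is passed completely: s = 20.0000 + (9) = 29.0000
segment 3 (112.2° to 147.2°, dwell): s unchanged at 29.0000
θ = 192.2° falls in segment 4 (147.2° to 217.4°, cycloidal, h = 9): β = 192.2 − 147.2 = 45°, B = 70.2°; Δs = 9·(0.6410 − sin(2π·0.6410)/(2π)) = 6.8788; s = 29.0000 + 6.8788 = 35.8788
segment 4 (147.2° to 217.4°, cycloidal, h = 9) is passed completely: s = 29.0000 + (9) = 38.0000
θ = 274.4° falls in segment 5 (217.4° to 306.8°, uniform, h = -38): β = 274.4 − 217.4 = 57°, B = 89.4°; Δs = -38·57/89.4 = -24.2282; s = 38.0000 − 24.2282 = 13.7718
θ = 285° falls in segment 5 (217.4° to 306.8°, uniform, h = -38): β = 285 − 217.4 = 67.6°, B = 89.4°; Δs = -38·67.6/89.4 = -28.7338; s = 38.0000 − 28.7338 = 9.2662

θ=67.2°: 21.7444
θ=192.2°: 35.8788
θ=274.4°: 13.7718
θ=285°: 9.2662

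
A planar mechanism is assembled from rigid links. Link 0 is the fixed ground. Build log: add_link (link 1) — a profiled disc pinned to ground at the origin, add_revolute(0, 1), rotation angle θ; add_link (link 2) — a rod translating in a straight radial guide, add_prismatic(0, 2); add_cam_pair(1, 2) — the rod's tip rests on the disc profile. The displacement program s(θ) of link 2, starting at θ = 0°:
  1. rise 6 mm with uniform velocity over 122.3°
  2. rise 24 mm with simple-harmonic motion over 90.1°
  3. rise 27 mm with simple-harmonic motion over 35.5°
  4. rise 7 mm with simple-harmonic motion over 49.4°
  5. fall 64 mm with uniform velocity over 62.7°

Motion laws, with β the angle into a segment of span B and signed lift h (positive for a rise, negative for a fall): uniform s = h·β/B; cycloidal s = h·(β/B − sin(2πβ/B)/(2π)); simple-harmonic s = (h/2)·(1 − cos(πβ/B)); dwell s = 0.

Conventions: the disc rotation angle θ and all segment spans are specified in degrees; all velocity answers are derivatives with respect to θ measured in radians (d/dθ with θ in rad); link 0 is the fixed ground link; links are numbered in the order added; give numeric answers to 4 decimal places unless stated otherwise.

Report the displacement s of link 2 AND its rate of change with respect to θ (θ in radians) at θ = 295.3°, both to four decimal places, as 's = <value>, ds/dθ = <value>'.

seg 1 [0°–122.3°] uniform, h=6: full span → s += 6 → s = 6.0000
seg 2 [122.3°–212.4°] simple-harmonic, h=24: full span → s += 24 → s = 30.0000
seg 3 [212.4°–247.9°] simple-harmonic, h=27: full span → s += 27 → s = 57.0000
seg 4 [247.9°–297.3°] simple-harmonic, h=7: θ=295.3° here. β=47.4, B=49.4. 7/2·(1 − cos(π·0.9595)) = 6.9717 → s = 63.9717
velocity in seg [247.9°–297.3°] (simple-harmonic), θ in radians: β = 47.4° = 0.8273 rad, B = 49.4° = 0.8622 rad; ds/dθ = (πh/(2B)) sin(πβ/B) = (π·7/(2·0.8622)) sin(π·0.9595) = 1.617689 mm/rad

s = 63.9717, ds/dθ = 1.6177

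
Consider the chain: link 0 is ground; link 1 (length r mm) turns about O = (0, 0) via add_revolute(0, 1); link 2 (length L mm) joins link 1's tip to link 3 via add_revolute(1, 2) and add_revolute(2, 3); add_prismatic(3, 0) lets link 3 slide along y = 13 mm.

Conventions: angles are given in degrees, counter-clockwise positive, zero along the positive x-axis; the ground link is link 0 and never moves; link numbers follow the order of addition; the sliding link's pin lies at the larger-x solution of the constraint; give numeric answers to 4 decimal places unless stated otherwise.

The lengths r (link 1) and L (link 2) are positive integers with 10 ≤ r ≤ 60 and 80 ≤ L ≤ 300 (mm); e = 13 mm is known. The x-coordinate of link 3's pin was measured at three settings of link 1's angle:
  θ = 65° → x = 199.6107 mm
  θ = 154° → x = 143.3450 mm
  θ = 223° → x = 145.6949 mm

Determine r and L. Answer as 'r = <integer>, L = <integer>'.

constraint per measurement: (x − r cos θ)² + (r sin θ − e)² = L²
subtracting the θ₁ and θ₂ equations cancels the r² and L² terms:
r = (x₁² − x₂²) / (2[(x₁cos θ₁ + e sin θ₁) − (x₂cos θ₂ + e sin θ₂)]) = 44.0000 → r = 44
L² = (x₁ − r cos θ₁)² + (r sin θ₁ − e)² = 33489.0123 → L = 183.0000 → L = 183
check at θ₃=223°: x = 145.6949 (printed 145.6949) ✓

r = 44, L = 183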